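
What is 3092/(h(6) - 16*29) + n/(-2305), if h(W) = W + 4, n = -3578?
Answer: -2751324/523235 ≈ -5.2583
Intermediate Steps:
h(W) = 4 + W
3092/(h(6) - 16*29) + n/(-2305) = 3092/((4 + 6) - 16*29) - 3578/(-2305) = 3092/(10 - 464) - 3578*(-1/2305) = 3092/(-454) + 3578/2305 = 3092*(-1/454) + 3578/2305 = -1546/227 + 3578/2305 = -2751324/523235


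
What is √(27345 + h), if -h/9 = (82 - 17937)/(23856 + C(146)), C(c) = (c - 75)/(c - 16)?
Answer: √6022740674595/14839 ≈ 165.38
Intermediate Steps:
C(c) = (-75 + c)/(-16 + c)
h = 20890350/3101351 (h = -9*(82 - 17937)/(23856 + (-75 + 146)/(-16 + 146)) = -(-160695)/(23856 + 71/130) = -(-160695)/3101351/130 = -(-160695)*130/3101351 = -9*(-2321150/3101351) = 20890350/3101351 ≈ 6.7359)
√(27345 + h) = √(27345 + 20890350/3101351) = √(84827333445/3101351) = √6022740674595/14839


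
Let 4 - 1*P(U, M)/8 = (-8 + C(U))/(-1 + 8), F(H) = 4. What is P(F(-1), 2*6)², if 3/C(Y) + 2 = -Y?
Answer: 85264/49 ≈ 1740.1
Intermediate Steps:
C(Y) = 3/(-2 - Y)
P(U, M) = 288/7 + 24/(7*(2 + U)) (P(U, M) = 32 - 8*(-8 - 3/(2 + U))/(-1 + 8) = 32 - 8*(-8 - 3/(2 + U))/7 = 32 - 8*(-8/7 - 3/(7*(2 + U))) = 32 + (64/7 + 24/(7*(2 + U))) = 288/7 + 24/(7*(2 + U)))
P(F(-1), 2*6)² = (24*(25 + 12*4)/(7*(2 + 4)))² = ((24/7)*(25 + 48)/6)² = ((24/7)*(⅙)*73)² = (292/7)² = 85264/49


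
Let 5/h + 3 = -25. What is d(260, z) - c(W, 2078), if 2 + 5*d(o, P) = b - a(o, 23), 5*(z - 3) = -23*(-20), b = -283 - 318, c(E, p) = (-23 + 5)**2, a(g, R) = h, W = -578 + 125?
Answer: -62239/140 ≈ -444.56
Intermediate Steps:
W = -453
h = -5/28 (h = 5/(-3 - 25) = 5/(-28) = 5*(-1/28) = -5/28 ≈ -0.17857)
a(g, R) = -5/28
c(E, p) = 324 (c(E, p) = (-18)**2 = 324)
b = -601
z = 95 (z = 3 + (-23*(-20))/5 = 3 + (1/5)*460 = 3 + 92 = 95)
d(o, P) = -16879/140 (d(o, P) = -2/5 + (-601 - 1*(-5/28))/5 = -2/5 + (-601 + 5/28)/5 = -2/5 + (1/5)*(-16823/28) = -2/5 - 16823/140 = -16879/140)
d(260, z) - c(W, 2078) = -16879/140 - 1*324 = -16879/140 - 324 = -62239/140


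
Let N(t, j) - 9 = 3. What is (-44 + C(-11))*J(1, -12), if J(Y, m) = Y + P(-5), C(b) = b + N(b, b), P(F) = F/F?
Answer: -86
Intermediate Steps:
P(F) = 1
N(t, j) = 12 (N(t, j) = 9 + 3 = 12)
C(b) = 12 + b (C(b) = b + 12 = 12 + b)
J(Y, m) = 1 + Y (J(Y, m) = Y + 1 = 1 + Y)
(-44 + C(-11))*J(1, -12) = (-44 + (12 - 11))*(1 + 1) = (-44 + 1)*2 = -43*2 = -86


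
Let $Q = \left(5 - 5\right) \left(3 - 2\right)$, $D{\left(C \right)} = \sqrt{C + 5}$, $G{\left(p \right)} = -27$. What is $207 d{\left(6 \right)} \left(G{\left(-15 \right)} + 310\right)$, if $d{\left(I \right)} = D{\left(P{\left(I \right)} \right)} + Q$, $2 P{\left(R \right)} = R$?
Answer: $117162 \sqrt{2} \approx 1.6569 \cdot 10^{5}$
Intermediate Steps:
$P{\left(R \right)} = \frac{R}{2}$
$D{\left(C \right)} = \sqrt{5 + C}$
$Q = 0$ ($Q = 0 \cdot 1 = 0$)
$d{\left(I \right)} = \sqrt{5 + \frac{I}{2}}$ ($d{\left(I \right)} = \sqrt{5 + \frac{I}{2}} + 0 = \sqrt{5 + \frac{I}{2}}$)
$207 d{\left(6 \right)} \left(G{\left(-15 \right)} + 310\right) = 207 \frac{\sqrt{20 + 2 \cdot 6}}{2} \left(-27 + 310\right) = 207 \frac{\sqrt{20 + 12}}{2} \cdot 283 = 207 \frac{\sqrt{32}}{2} \cdot 283 = 207 \frac{4 \sqrt{2}}{2} \cdot 283 = 207 \cdot 2 \sqrt{2} \cdot 283 = 414 \sqrt{2} \cdot 283 = 117162 \sqrt{2}$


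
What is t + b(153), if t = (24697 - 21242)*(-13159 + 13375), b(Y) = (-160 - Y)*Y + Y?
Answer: 698544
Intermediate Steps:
b(Y) = Y + Y*(-160 - Y) (b(Y) = Y*(-160 - Y) + Y = Y + Y*(-160 - Y))
t = 746280 (t = 3455*216 = 746280)
t + b(153) = 746280 - 1*153*(159 + 153) = 746280 - 1*153*312 = 746280 - 47736 = 698544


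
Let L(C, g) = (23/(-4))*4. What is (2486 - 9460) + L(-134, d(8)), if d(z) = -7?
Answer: -6997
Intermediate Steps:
L(C, g) = -23 (L(C, g) = (23*(-¼))*4 = -23/4*4 = -23)
(2486 - 9460) + L(-134, d(8)) = (2486 - 9460) - 23 = -6974 - 23 = -6997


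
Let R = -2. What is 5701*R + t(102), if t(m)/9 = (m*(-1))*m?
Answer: -105038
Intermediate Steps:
t(m) = -9*m² (t(m) = 9*((m*(-1))*m) = 9*((-m)*m) = 9*(-m²) = -9*m²)
5701*R + t(102) = 5701*(-2) - 9*102² = -11402 - 9*10404 = -11402 - 93636 = -105038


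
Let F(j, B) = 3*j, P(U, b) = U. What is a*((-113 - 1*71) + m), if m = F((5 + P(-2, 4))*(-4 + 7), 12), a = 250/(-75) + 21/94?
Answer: 137689/282 ≈ 488.26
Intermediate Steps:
a = -877/282 (a = 250*(-1/75) + 21*(1/94) = -10/3 + 21/94 = -877/282 ≈ -3.1099)
m = 27 (m = 3*((5 - 2)*(-4 + 7)) = 3*(3*3) = 3*9 = 27)
a*((-113 - 1*71) + m) = -877*((-113 - 1*71) + 27)/282 = -877*((-113 - 71) + 27)/282 = -877*(-184 + 27)/282 = -877/282*(-157) = 137689/282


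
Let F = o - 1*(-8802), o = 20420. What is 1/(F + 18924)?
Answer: 1/48146 ≈ 2.0770e-5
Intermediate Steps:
F = 29222 (F = 20420 - 1*(-8802) = 20420 + 8802 = 29222)
1/(F + 18924) = 1/(29222 + 18924) = 1/48146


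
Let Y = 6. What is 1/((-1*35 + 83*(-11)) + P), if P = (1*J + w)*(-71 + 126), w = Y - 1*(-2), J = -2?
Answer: -1/618 ≈ -0.0016181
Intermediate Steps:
w = 8 (w = 6 - 1*(-2) = 6 + 2 = 8)
P = 330 (P = (1*(-2) + 8)*(-71 + 126) = (-2 + 8)*55 = 6*55 = 330)
1/((-1*35 + 83*(-11)) + P) = 1/((-1*35 + 83*(-11)) + 330) = 1/((-35 - 913) + 330) = 1/(-948 + 330) = 1/(-618) = -1/618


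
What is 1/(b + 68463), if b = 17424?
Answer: 1/85887 ≈ 1.1643e-5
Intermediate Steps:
1/(b + 68463) = 1/(17424 + 68463) = 1/85887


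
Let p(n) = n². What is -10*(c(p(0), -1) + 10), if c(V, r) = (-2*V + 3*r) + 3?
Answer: -100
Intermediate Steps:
c(V, r) = 3 - 2*V + 3*r
-10*(c(p(0), -1) + 10) = -10*((3 - 2*0² + 3*(-1)) + 10) = -10*((3 - 2*0 - 3) + 10) = -10*((3 + 0 - 3) + 10) = -10*(0 + 10) = -10*10 = -100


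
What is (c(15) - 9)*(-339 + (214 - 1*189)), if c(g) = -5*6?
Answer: 12246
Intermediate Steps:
c(g) = -30
(c(15) - 9)*(-339 + (214 - 1*189)) = (-30 - 9)*(-339 + (214 - 1*189)) = -39*(-339 + (214 - 189)) = -39*(-339 + 25) = -39*(-314) = 12246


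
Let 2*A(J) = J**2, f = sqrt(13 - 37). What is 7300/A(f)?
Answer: -1825/3 ≈ -608.33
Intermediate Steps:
f = 2*I*sqrt(6) (f = sqrt(-24) = 2*I*sqrt(6) ≈ 4.899*I)
A(J) = J**2/2
7300/A(f) = 7300/(((2*I*sqrt(6))**2/2)) = 7300/(((1/2)*(-24))) = 7300/(-12) = 7300*(-1/12) = -1825/3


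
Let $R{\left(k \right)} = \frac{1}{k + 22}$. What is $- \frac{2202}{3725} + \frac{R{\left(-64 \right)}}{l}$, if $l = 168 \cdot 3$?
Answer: $- \frac{46615661}{78850800} \approx -0.59119$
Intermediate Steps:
$l = 504$
$R{\left(k \right)} = \frac{1}{22 + k}$
$- \frac{2202}{3725} + \frac{R{\left(-64 \right)}}{l} = - \frac{2202}{3725} + \frac{1}{\left(22 - 64\right) 504} = \left(-2202\right) \frac{1}{3725} + \frac{1}{-42} \cdot \frac{1}{504} = - \frac{2202}{3725} - \frac{1}{21168} = - \frac{46615661}{78850800}$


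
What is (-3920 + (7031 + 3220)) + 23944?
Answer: 30275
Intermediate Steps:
(-3920 + (7031 + 3220)) + 23944 = (-3920 + 10251) + 23944 = 6331 + 23944 = 30275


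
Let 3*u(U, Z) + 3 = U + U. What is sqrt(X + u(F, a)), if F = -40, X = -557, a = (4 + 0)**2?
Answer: I*sqrt(5262)/3 ≈ 24.18*I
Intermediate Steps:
a = 16 (a = 4**2 = 16)
u(U, Z) = -1 + 2*U/3 (u(U, Z) = -1 + (U + U)/3 = -1 + (2*U)/3 = -1 + 2*U/3)
sqrt(X + u(F, a)) = sqrt(-557 + (-1 + (2/3)*(-40))) = sqrt(-557 + (-1 - 80/3)) = sqrt(-557 - 83/3) = sqrt(-1754/3) = I*sqrt(5262)/3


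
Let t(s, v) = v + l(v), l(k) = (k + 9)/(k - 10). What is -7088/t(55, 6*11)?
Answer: -396928/3771 ≈ -105.26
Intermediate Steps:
l(k) = (9 + k)/(-10 + k)
t(s, v) = v + (9 + v)/(-10 + v)
-7088/t(55, 6*11) = -7088*(-10 + 6*11)/(9 + 6*11 + (6*11)*(-10 + 6*11)) = -7088*(-10 + 66)/(9 + 66 + 66*(-10 + 66)) = -7088*56/(9 + 66 + 66*56) = -7088*56/(9 + 66 + 3696) = -7088/((1/56)*3771) = -7088/3771/56 = -7088*56/3771 = -396928/3771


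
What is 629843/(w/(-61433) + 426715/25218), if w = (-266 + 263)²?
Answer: 975763731089142/26214155633 ≈ 37223.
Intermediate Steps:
w = 9 (w = (-3)² = 9)
629843/(w/(-61433) + 426715/25218) = 629843/(9/(-61433) + 426715/25218) = 629843/(9*(-1/61433) + 426715*(1/25218)) = 629843/(-9/61433 + 426715/25218) = 629843/(26214155633/1549217394) = 629843*(1549217394/26214155633) = 975763731089142/26214155633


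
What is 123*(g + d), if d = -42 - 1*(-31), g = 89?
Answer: 9594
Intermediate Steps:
d = -11 (d = -42 + 31 = -11)
123*(g + d) = 123*(89 - 11) = 123*78 = 9594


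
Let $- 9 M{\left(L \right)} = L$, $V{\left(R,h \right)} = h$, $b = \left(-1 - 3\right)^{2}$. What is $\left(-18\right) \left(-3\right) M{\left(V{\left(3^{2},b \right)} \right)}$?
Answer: $-96$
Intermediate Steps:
$b = 16$ ($b = \left(-4\right)^{2} = 16$)
$M{\left(L \right)} = - \frac{L}{9}$
$\left(-18\right) \left(-3\right) M{\left(V{\left(3^{2},b \right)} \right)} = \left(-18\right) \left(-3\right) \left(\left(- \frac{1}{9}\right) 16\right) = 54 \left(- \frac{16}{9}\right) = -96$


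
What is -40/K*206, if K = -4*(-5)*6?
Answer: -206/3 ≈ -68.667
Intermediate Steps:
K = 120 (K = 20*6 = 120)
-40/K*206 = -40/120*206 = -40*1/120*206 = -1/3*206 = -206/3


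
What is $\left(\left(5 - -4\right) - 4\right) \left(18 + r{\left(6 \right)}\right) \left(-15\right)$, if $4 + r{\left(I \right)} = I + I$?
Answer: $-1950$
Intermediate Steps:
$r{\left(I \right)} = -4 + 2 I$ ($r{\left(I \right)} = -4 + \left(I + I\right) = -4 + 2 I$)
$\left(\left(5 - -4\right) - 4\right) \left(18 + r{\left(6 \right)}\right) \left(-15\right) = \left(\left(5 - -4\right) - 4\right) \left(18 + \left(-4 + 2 \cdot 6\right)\right) \left(-15\right) = \left(\left(5 + 4\right) - 4\right) \left(18 + \left(-4 + 12\right)\right) \left(-15\right) = \left(9 - 4\right) \left(18 + 8\right) \left(-15\right) = 5 \cdot 26 \left(-15\right) = 130 \left(-15\right) = -1950$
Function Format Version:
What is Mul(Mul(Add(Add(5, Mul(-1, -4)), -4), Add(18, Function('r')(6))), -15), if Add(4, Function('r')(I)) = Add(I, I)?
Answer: -1950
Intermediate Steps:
Function('r')(I) = Add(-4, Mul(2, I)) (Function('r')(I) = Add(-4, Add(I, I)) = Add(-4, Mul(2, I)))
Mul(Mul(Add(Add(5, Mul(-1, -4)), -4), Add(18, Function('r')(6))), -15) = Mul(Mul(Add(Add(5, Mul(-1, -4)), -4), Add(18, Add(-4, Mul(2, 6)))), -15) = Mul(Mul(Add(Add(5, 4), -4), Add(18, Add(-4, 12))), -15) = Mul(Mul(Add(9, -4), Add(18, 8)), -15) = Mul(Mul(5, 26), -15) = Mul(130, -15) = -1950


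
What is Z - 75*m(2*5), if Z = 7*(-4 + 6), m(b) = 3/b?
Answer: -17/2 ≈ -8.5000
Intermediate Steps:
Z = 14 (Z = 7*2 = 14)
Z - 75*m(2*5) = 14 - 225/(2*5) = 14 - 225/10 = 14 - 75*3/10 = 14 - 45/2 = -17/2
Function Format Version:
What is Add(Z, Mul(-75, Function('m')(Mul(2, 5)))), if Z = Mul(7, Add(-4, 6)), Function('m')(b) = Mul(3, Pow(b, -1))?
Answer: Rational(-17, 2) ≈ -8.5000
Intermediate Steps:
Z = 14 (Z = Mul(7, 2) = 14)
Add(Z, Mul(-75, Function('m')(Mul(2, 5)))) = Add(14, Mul(-75, Mul(3, Pow(Mul(2, 5), -1)))) = Add(14, Mul(-75, Mul(3, Pow(10, -1)))) = Add(14, Mul(-75, Mul(3, Rational(1, 10)))) = Add(14, Mul(-75, Rational(3, 10))) = Add(14, Rational(-45, 2)) = Rational(-17, 2)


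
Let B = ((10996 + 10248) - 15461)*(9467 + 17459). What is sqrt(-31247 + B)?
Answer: 3*sqrt(17297979) ≈ 12477.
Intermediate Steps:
B = 155713058 (B = (21244 - 15461)*26926 = 5783*26926 = 155713058)
sqrt(-31247 + B) = sqrt(-31247 + 155713058) = sqrt(155681811) = 3*sqrt(17297979)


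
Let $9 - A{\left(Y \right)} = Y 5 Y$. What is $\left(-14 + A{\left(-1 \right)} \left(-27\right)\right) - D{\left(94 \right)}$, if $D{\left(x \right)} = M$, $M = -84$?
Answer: $-38$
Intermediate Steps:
$D{\left(x \right)} = -84$
$A{\left(Y \right)} = 9 - 5 Y^{2}$ ($A{\left(Y \right)} = 9 - Y 5 Y = 9 - 5 Y Y = 9 - 5 Y^{2}$)
$\left(-14 + A{\left(-1 \right)} \left(-27\right)\right) - D{\left(94 \right)} = \left(-14 + \left(9 - 5 \left(-1\right)^{2}\right) \left(-27\right)\right) - -84 = \left(-14 + \left(9 - 5\right) \left(-27\right)\right) + 84 = \left(-14 + 4 \left(-27\right)\right) + 84 = \left(-14 - 108\right) + 84 = -122 + 84 = -38$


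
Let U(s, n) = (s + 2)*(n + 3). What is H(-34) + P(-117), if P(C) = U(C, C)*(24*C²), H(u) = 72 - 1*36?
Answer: 4307106996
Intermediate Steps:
U(s, n) = (2 + s)*(3 + n)
H(u) = 36 (H(u) = 72 - 36 = 36)
P(C) = 24*C²*(6 + C² + 5*C) (P(C) = (6 + 2*C + 3*C + C*C)*(24*C²) = (6 + 2*C + 3*C + C²)*(24*C²) = (6 + C² + 5*C)*(24*C²) = 24*C²*(6 + C² + 5*C))
H(-34) + P(-117) = 36 + 24*(-117)²*(6 + (-117)² + 5*(-117)) = 36 + 24*13689*(6 + 13689 - 585) = 36 + 24*13689*13110 = 36 + 4307106960 = 4307106996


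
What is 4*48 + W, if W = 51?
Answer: 243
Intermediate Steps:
4*48 + W = 4*48 + 51 = 192 + 51 = 243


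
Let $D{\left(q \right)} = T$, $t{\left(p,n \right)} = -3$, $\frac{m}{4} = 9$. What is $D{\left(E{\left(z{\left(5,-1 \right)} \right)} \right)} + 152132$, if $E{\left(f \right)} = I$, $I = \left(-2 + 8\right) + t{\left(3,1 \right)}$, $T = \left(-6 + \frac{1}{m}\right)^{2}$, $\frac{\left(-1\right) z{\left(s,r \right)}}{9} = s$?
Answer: $\frac{197209297}{1296} \approx 1.5217 \cdot 10^{5}$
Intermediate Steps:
$m = 36$ ($m = 4 \cdot 9 = 36$)
$z{\left(s,r \right)} = - 9 s$
$T = \frac{46225}{1296}$ ($T = \left(-6 + \frac{1}{36}\right)^{2} = \left(- \frac{215}{36}\right)^{2} = \frac{46225}{1296} \approx 35.667$)
$I = 3$ ($I = \left(-2 + 8\right) - 3 = 6 - 3 = 3$)
$E{\left(f \right)} = 3$
$D{\left(q \right)} = \frac{46225}{1296}$
$D{\left(E{\left(z{\left(5,-1 \right)} \right)} \right)} + 152132 = \frac{46225}{1296} + 152132 = \frac{197209297}{1296}$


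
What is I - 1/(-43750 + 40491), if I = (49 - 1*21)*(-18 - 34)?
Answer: -4745103/3259 ≈ -1456.0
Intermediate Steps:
I = -1456 (I = (49 - 21)*(-52) = 28*(-52) = -1456)
I - 1/(-43750 + 40491) = -1456 - 1/(-43750 + 40491) = -1456 - 1/(-3259) = -1456 - 1*(-1/3259) = -1456 + 1/3259 = -4745103/3259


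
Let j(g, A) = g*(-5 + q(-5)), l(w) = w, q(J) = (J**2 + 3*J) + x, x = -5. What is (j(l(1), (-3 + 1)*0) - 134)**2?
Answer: 17956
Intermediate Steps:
q(J) = -5 + J**2 + 3*J (q(J) = (J**2 + 3*J) - 5 = -5 + J**2 + 3*J)
j(g, A) = 0 (j(g, A) = g*(-5 + (-5 + (-5)**2 + 3*(-5))) = g*(-5 + (-5 + 25 - 15)) = g*(-5 + 5) = g*0 = 0)
(j(l(1), (-3 + 1)*0) - 134)**2 = (0 - 134)**2 = (-134)**2 = 17956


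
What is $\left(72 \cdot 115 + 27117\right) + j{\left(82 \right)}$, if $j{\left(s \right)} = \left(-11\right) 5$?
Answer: $35342$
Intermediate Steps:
$j{\left(s \right)} = -55$
$\left(72 \cdot 115 + 27117\right) + j{\left(82 \right)} = \left(72 \cdot 115 + 27117\right) - 55 = \left(8280 + 27117\right) - 55 = 35397 - 55 = 35342$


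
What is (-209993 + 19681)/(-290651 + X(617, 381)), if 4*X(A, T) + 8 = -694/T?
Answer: 145017744/221477933 ≈ 0.65477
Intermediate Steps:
X(A, T) = -2 - 347/(2*T) (X(A, T) = -2 + (-694/T)/4 = -2 - 347/(2*T))
(-209993 + 19681)/(-290651 + X(617, 381)) = (-209993 + 19681)/(-290651 + (-2 - 347/2/381)) = -190312/(-290651 + (-2 - 347/2*1/381)) = -190312/(-290651 + (-2 - 347/762)) = -190312/(-290651 - 1871/762) = -190312/(-221477933/762) = -190312*(-762/221477933) = 145017744/221477933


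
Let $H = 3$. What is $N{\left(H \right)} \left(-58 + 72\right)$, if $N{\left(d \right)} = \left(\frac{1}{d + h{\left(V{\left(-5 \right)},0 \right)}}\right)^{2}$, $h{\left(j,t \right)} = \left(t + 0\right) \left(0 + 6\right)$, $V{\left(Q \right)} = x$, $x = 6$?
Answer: $\frac{14}{9} \approx 1.5556$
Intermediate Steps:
$V{\left(Q \right)} = 6$
$h{\left(j,t \right)} = 6 t$ ($h{\left(j,t \right)} = t 6 = 6 t$)
$N{\left(d \right)} = \frac{1}{d^{2}}$ ($N{\left(d \right)} = \left(\frac{1}{d + 6 \cdot 0}\right)^{2} = \left(\frac{1}{d + 0}\right)^{2} = \left(\frac{1}{d}\right)^{2} = \frac{1}{d^{2}}$)
$N{\left(H \right)} \left(-58 + 72\right) = \frac{-58 + 72}{9} = \frac{1}{9} \cdot 14 = \frac{14}{9}$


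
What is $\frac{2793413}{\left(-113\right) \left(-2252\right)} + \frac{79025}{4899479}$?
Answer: $\frac{13706378297727}{1246799818004} \approx 10.993$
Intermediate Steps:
$\frac{2793413}{\left(-113\right) \left(-2252\right)} + \frac{79025}{4899479} = \frac{2793413}{254476} + 79025 \cdot \frac{1}{4899479} = 2793413 \cdot \frac{1}{254476} + \frac{79025}{4899479} = \frac{2793413}{254476} + \frac{79025}{4899479} = \frac{13706378297727}{1246799818004}$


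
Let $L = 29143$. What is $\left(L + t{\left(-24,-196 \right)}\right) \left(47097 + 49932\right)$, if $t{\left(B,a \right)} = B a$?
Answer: $3284140563$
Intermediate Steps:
$\left(L + t{\left(-24,-196 \right)}\right) \left(47097 + 49932\right) = \left(29143 - -4704\right) \left(47097 + 49932\right) = \left(29143 + 4704\right) 97029 = 33847 \cdot 97029 = 3284140563$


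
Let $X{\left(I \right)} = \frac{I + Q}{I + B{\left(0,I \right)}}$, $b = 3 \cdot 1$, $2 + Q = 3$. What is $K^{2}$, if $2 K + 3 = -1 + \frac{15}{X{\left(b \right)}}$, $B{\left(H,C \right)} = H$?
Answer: $\frac{841}{64} \approx 13.141$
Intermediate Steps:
$Q = 1$ ($Q = -2 + 3 = 1$)
$b = 3$
$X{\left(I \right)} = \frac{1 + I}{I}$ ($X{\left(I \right)} = \frac{I + 1}{I + 0} = \frac{1 + I}{I}$)
$K = \frac{29}{8}$ ($K = - \frac{3}{2} + \frac{-1 + \frac{15}{\frac{1}{3} \left(1 + 3\right)}}{2} = - \frac{3}{2} + \frac{-1 + \frac{15}{\frac{1}{3} \cdot 4}}{2} = - \frac{3}{2} + \frac{-1 + \frac{15}{\frac{4}{3}}}{2} = - \frac{3}{2} + \frac{-1 + 15 \cdot \frac{3}{4}}{2} = - \frac{3}{2} + \frac{-1 + \frac{45}{4}}{2} = - \frac{3}{2} + \frac{1}{2} \cdot \frac{41}{4} = - \frac{3}{2} + \frac{41}{8} = \frac{29}{8} \approx 3.625$)
$K^{2} = \left(\frac{29}{8}\right)^{2} = \frac{841}{64}$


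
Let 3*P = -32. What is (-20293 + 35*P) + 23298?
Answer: 7895/3 ≈ 2631.7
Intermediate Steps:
P = -32/3 (P = (1/3)*(-32) = -32/3 ≈ -10.667)
(-20293 + 35*P) + 23298 = (-20293 + 35*(-32/3)) + 23298 = (-20293 - 1120/3) + 23298 = -61999/3 + 23298 = 7895/3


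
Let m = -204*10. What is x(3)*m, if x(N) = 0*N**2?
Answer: 0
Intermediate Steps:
x(N) = 0
m = -2040
x(3)*m = 0*(-2040) = 0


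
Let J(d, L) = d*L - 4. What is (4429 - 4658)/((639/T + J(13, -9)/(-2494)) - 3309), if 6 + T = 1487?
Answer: 845837606/12220395859 ≈ 0.069215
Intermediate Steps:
T = 1481 (T = -6 + 1487 = 1481)
J(d, L) = -4 + L*d (J(d, L) = L*d - 4 = -4 + L*d)
(4429 - 4658)/((639/T + J(13, -9)/(-2494)) - 3309) = (4429 - 4658)/((639/1481 + (-4 - 9*13)/(-2494)) - 3309) = -229/((639*(1/1481) + (-4 - 117)*(-1/2494)) - 3309) = -229/((639/1481 - 121*(-1/2494)) - 3309) = -229/((639/1481 + 121/2494) - 3309) = -229/(1772867/3693614 - 3309) = -229/(-12220395859/3693614) = -229*(-3693614/12220395859) = 845837606/12220395859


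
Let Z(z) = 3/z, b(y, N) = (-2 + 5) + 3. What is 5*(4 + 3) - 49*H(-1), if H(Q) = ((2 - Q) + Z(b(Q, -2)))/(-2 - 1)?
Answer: 553/6 ≈ 92.167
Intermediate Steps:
b(y, N) = 6 (b(y, N) = 3 + 3 = 6)
H(Q) = -⅚ + Q/3 (H(Q) = ((2 - Q) + 3/6)/(-2 - 1) = ((2 - Q) + 3*(⅙))/(-3) = ((2 - Q) + ½)*(-⅓) = (5/2 - Q)*(-⅓) = -⅚ + Q/3)
5*(4 + 3) - 49*H(-1) = 5*(4 + 3) - 49*(-⅚ + (⅓)*(-1)) = 5*7 - 49*(-⅚ - ⅓) = 35 - 49*(-7/6) = 35 + 343/6 = 553/6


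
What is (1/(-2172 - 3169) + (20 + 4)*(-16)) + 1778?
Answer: 7445353/5341 ≈ 1394.0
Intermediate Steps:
(1/(-2172 - 3169) + (20 + 4)*(-16)) + 1778 = (1/(-5341) + 24*(-16)) + 1778 = (-1/5341 - 384) + 1778 = -2050945/5341 + 1778 = 7445353/5341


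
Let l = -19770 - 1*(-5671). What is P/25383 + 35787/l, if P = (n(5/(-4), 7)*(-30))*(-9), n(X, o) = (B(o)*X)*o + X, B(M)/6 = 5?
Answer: -1274937639/238583278 ≈ -5.3438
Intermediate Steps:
l = -14099 (l = -19770 + 5671 = -14099)
B(M) = 30 (B(M) = 6*5 = 30)
n(X, o) = X + 30*X*o (n(X, o) = (30*X)*o + X = 30*X*o + X = X + 30*X*o)
P = -142425/2 (P = (((5/(-4))*(1 + 30*7))*(-30))*(-9) = (((5*(-1/4))*(1 + 210))*(-30))*(-9) = (-5/4*211*(-30))*(-9) = -1055/4*(-30)*(-9) = (15825/2)*(-9) = -142425/2 ≈ -71213.)
P/25383 + 35787/l = -142425/2/25383 + 35787/(-14099) = -142425/2*1/25383 + 35787*(-1/14099) = -47475/16922 - 35787/14099 = -1274937639/238583278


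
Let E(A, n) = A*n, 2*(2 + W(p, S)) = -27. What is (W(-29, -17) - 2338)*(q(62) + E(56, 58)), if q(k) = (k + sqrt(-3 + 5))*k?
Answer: -16691022 - 145917*sqrt(2) ≈ -1.6897e+7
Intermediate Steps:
W(p, S) = -31/2 (W(p, S) = -2 + (1/2)*(-27) = -2 - 27/2 = -31/2)
q(k) = k*(k + sqrt(2)) (q(k) = (k + sqrt(2))*k = k*(k + sqrt(2)))
(W(-29, -17) - 2338)*(q(62) + E(56, 58)) = (-31/2 - 2338)*(62*(62 + sqrt(2)) + 56*58) = -4707*((3844 + 62*sqrt(2)) + 3248)/2 = -4707*(7092 + 62*sqrt(2))/2 = -16691022 - 145917*sqrt(2)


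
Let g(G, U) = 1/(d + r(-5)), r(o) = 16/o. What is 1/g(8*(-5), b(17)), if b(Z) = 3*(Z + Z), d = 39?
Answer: 179/5 ≈ 35.800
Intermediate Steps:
b(Z) = 6*Z (b(Z) = 3*(2*Z) = 6*Z)
g(G, U) = 5/179 (g(G, U) = 1/(39 + 16/(-5)) = 1/(39 + 16*(-1/5)) = 1/(39 - 16/5) = 1/(179/5) = 5/179)
1/g(8*(-5), b(17)) = 1/(5/179) = 179/5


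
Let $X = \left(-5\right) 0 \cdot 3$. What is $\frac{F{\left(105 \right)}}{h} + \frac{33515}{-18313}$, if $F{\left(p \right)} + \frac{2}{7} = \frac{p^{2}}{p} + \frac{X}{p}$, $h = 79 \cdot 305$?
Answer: $- \frac{5639384046}{3088762145} \approx -1.8258$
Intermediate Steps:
$h = 24095$
$X = 0$ ($X = 0 \cdot 3 = 0$)
$F{\left(p \right)} = - \frac{2}{7} + p$ ($F{\left(p \right)} = - \frac{2}{7} + \left(\frac{p^{2}}{p} + \frac{0}{p}\right) = - \frac{2}{7} + \left(p + 0\right) = - \frac{2}{7} + p$)
$\frac{F{\left(105 \right)}}{h} + \frac{33515}{-18313} = \frac{- \frac{2}{7} + 105}{24095} + \frac{33515}{-18313} = \frac{733}{7} \cdot \frac{1}{24095} + 33515 \left(- \frac{1}{18313}\right) = \frac{733}{168665} - \frac{33515}{18313} = - \frac{5639384046}{3088762145}$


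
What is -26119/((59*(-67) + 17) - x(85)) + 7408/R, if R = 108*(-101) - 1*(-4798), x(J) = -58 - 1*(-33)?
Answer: 65307201/11948105 ≈ 5.4659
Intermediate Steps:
x(J) = -25 (x(J) = -58 + 33 = -25)
R = -6110 (R = -10908 + 4798 = -6110)
-26119/((59*(-67) + 17) - x(85)) + 7408/R = -26119/((59*(-67) + 17) - 1*(-25)) + 7408/(-6110) = -26119/((-3953 + 17) + 25) + 7408*(-1/6110) = -26119/(-3936 + 25) - 3704/3055 = -26119/(-3911) - 3704/3055 = -26119*(-1/3911) - 3704/3055 = 26119/3911 - 3704/3055 = 65307201/11948105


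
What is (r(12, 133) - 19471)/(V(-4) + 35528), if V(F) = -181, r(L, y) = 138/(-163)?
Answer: -244147/443197 ≈ -0.55088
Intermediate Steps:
r(L, y) = -138/163 (r(L, y) = 138*(-1/163) = -138/163)
(r(12, 133) - 19471)/(V(-4) + 35528) = (-138/163 - 19471)/(-181 + 35528) = -3173911/163/35347 = -3173911/163*1/35347 = -244147/443197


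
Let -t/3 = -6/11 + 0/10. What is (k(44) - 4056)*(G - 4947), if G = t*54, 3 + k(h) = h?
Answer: 19507425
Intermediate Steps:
t = 18/11 (t = -3*(-6/11 + 0/10) = -3*(-6*1/11 + 0*(⅒)) = -3*(-6/11 + 0) = -3*(-6/11) = 18/11 ≈ 1.6364)
k(h) = -3 + h
G = 972/11 (G = (18/11)*54 = 972/11 ≈ 88.364)
(k(44) - 4056)*(G - 4947) = ((-3 + 44) - 4056)*(972/11 - 4947) = (41 - 4056)*(-53445/11) = -4015*(-53445/11) = 19507425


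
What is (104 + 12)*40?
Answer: 4640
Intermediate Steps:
(104 + 12)*40 = 116*40 = 4640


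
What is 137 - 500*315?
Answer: -157363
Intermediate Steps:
137 - 500*315 = 137 - 157500 = -157363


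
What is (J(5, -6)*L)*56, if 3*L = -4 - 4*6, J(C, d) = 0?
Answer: 0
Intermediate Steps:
L = -28/3 (L = (-4 - 4*6)/3 = (-4 - 24)/3 = (1/3)*(-28) = -28/3 ≈ -9.3333)
(J(5, -6)*L)*56 = (0*(-28/3))*56 = 0*56 = 0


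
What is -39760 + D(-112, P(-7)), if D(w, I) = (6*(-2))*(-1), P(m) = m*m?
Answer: -39748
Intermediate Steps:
P(m) = m²
D(w, I) = 12 (D(w, I) = -12*(-1) = 12)
-39760 + D(-112, P(-7)) = -39760 + 12 = -39748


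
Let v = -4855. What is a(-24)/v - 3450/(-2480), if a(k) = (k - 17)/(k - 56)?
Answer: 16748479/12040400 ≈ 1.3910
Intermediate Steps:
a(k) = (-17 + k)/(-56 + k)
a(-24)/v - 3450/(-2480) = ((-17 - 24)/(-56 - 24))/(-4855) - 3450/(-2480) = (-41/(-80))*(-1/4855) - 3450*(-1/2480) = -1/80*(-41)*(-1/4855) + 345/248 = (41/80)*(-1/4855) + 345/248 = -41/388400 + 345/248 = 16748479/12040400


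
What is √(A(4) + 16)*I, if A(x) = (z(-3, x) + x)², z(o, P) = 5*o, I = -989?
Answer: -989*√137 ≈ -11576.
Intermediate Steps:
A(x) = (-15 + x)² (A(x) = (5*(-3) + x)² = (-15 + x)²)
√(A(4) + 16)*I = √((-15 + 4)² + 16)*(-989) = √((-11)² + 16)*(-989) = √(121 + 16)*(-989) = √137*(-989) = -989*√137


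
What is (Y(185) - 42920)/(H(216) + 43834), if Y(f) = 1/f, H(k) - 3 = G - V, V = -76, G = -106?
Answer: -7940199/8104295 ≈ -0.97975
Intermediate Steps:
H(k) = -27 (H(k) = 3 + (-106 - 1*(-76)) = 3 + (-106 + 76) = 3 - 30 = -27)
(Y(185) - 42920)/(H(216) + 43834) = (1/185 - 42920)/(-27 + 43834) = (1/185 - 42920)/43807 = -7940199/185*1/43807 = -7940199/8104295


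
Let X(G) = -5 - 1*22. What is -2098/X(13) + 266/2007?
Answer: 468652/6021 ≈ 77.836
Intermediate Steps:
X(G) = -27 (X(G) = -5 - 22 = -27)
-2098/X(13) + 266/2007 = -2098/(-27) + 266/2007 = -2098*(-1/27) + 266*(1/2007) = 2098/27 + 266/2007 = 468652/6021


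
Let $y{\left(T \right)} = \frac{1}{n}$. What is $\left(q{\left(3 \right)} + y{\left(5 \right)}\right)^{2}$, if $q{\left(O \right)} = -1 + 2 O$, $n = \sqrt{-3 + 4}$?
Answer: $36$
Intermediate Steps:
$n = 1$ ($n = \sqrt{1} = 1$)
$y{\left(T \right)} = 1$ ($y{\left(T \right)} = 1^{-1} = 1$)
$\left(q{\left(3 \right)} + y{\left(5 \right)}\right)^{2} = \left(\left(-1 + 2 \cdot 3\right) + 1\right)^{2} = \left(\left(-1 + 6\right) + 1\right)^{2} = \left(5 + 1\right)^{2} = 6^{2} = 36$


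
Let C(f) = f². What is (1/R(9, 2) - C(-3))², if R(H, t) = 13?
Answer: 13456/169 ≈ 79.621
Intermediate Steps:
(1/R(9, 2) - C(-3))² = (1/13 - 1*(-3)²)² = (1/13 - 1*9)² = (1/13 - 9)² = (-116/13)² = 13456/169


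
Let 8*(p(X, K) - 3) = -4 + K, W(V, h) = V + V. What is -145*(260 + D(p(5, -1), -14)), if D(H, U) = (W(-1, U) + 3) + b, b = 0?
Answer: -37845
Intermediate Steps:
W(V, h) = 2*V
p(X, K) = 5/2 + K/8 (p(X, K) = 3 + (-4 + K)/8 = 3 + (-1/2 + K/8) = 5/2 + K/8)
D(H, U) = 1 (D(H, U) = (2*(-1) + 3) + 0 = (-2 + 3) + 0 = 1 + 0 = 1)
-145*(260 + D(p(5, -1), -14)) = -145*(260 + 1) = -145*261 = -37845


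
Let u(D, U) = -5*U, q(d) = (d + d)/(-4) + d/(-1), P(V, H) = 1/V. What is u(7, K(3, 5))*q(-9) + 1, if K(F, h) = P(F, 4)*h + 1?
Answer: -179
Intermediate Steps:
K(F, h) = 1 + h/F (K(F, h) = h/F + 1 = 1 + h/F)
q(d) = -3*d/2 (q(d) = (2*d)*(-¼) + d*(-1) = -d/2 - d = -3*d/2)
u(7, K(3, 5))*q(-9) + 1 = (-5*(3 + 5)/3)*(-3/2*(-9)) + 1 = -5*8/3*(27/2) + 1 = -40/3*27/2 + 1 = -180 + 1 = -179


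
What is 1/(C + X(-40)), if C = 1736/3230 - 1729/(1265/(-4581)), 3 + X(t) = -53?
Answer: 408595/2535675611 ≈ 0.00016114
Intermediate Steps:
X(t) = -56 (X(t) = -3 - 53 = -56)
C = 2558556931/408595 (C = 1736*(1/3230) - 1729/(1265*(-1/4581)) = 868/1615 - 1729/(-1265/4581) = 868/1615 - 1729*(-4581/1265) = 868/1615 + 7920549/1265 = 2558556931/408595 ≈ 6261.8)
1/(C + X(-40)) = 1/(2558556931/408595 - 56) = 1/(2535675611/408595) = 408595/2535675611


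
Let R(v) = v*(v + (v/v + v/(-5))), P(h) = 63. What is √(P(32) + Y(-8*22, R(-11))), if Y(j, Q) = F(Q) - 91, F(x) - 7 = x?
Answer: 18*√5/5 ≈ 8.0499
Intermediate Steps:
F(x) = 7 + x
R(v) = v*(1 + 4*v/5) (R(v) = v*(v + (1 + v*(-⅕))) = v*(v + (1 - v/5)) = v*(1 + 4*v/5))
Y(j, Q) = -84 + Q (Y(j, Q) = (7 + Q) - 91 = -84 + Q)
√(P(32) + Y(-8*22, R(-11))) = √(63 + (-84 + (⅕)*(-11)*(5 + 4*(-11)))) = √(63 + (-84 + (⅕)*(-11)*(5 - 44))) = √(63 + (-84 + (⅕)*(-11)*(-39))) = √(63 + (-84 + 429/5)) = √(63 + 9/5) = √(324/5) = 18*√5/5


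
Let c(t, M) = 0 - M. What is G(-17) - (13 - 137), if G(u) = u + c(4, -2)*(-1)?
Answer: 105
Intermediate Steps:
c(t, M) = -M
G(u) = -2 + u (G(u) = u - 1*(-2)*(-1) = u + 2*(-1) = u - 2 = -2 + u)
G(-17) - (13 - 137) = (-2 - 17) - (13 - 137) = -19 - 1*(-124) = -19 + 124 = 105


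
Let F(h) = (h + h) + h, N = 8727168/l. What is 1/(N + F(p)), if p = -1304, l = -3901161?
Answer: -1300387/5090023000 ≈ -0.00025548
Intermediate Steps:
N = -2909056/1300387 (N = 8727168/(-3901161) = 8727168*(-1/3901161) = -2909056/1300387 ≈ -2.2371)
F(h) = 3*h (F(h) = 2*h + h = 3*h)
1/(N + F(p)) = 1/(-2909056/1300387 + 3*(-1304)) = 1/(-2909056/1300387 - 3912) = 1/(-5090023000/1300387) = -1300387/5090023000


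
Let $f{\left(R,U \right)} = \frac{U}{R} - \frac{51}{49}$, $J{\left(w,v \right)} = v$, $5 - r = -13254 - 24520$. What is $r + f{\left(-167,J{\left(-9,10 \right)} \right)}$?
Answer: $\frac{309136550}{8183} \approx 37778.0$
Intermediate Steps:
$r = 37779$ ($r = 5 - \left(-13254 - 24520\right) = 5 - -37774 = 5 + 37774 = 37779$)
$f{\left(R,U \right)} = - \frac{51}{49} + \frac{U}{R}$ ($f{\left(R,U \right)} = \frac{U}{R} - \frac{51}{49} = - \frac{51}{49} + \frac{U}{R}$)
$r + f{\left(-167,J{\left(-9,10 \right)} \right)} = 37779 - \left(\frac{51}{49} - \frac{10}{-167}\right) = 37779 + \left(- \frac{51}{49} + 10 \left(- \frac{1}{167}\right)\right) = 37779 - \frac{9007}{8183} = \frac{309136550}{8183}$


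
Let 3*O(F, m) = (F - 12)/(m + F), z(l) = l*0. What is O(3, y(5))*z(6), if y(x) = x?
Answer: 0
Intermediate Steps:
z(l) = 0
O(F, m) = (-12 + F)/(3*(F + m)) (O(F, m) = ((F - 12)/(m + F))/3 = ((-12 + F)/(F + m))/3 = (-12 + F)/(3*(F + m)))
O(3, y(5))*z(6) = ((-4 + (⅓)*3)/(3 + 5))*0 = ((-4 + 1)/8)*0 = ((⅛)*(-3))*0 = -3/8*0 = 0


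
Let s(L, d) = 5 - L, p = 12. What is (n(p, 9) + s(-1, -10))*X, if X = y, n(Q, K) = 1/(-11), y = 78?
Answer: 5070/11 ≈ 460.91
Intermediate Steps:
n(Q, K) = -1/11
X = 78
(n(p, 9) + s(-1, -10))*X = (-1/11 + (5 - 1*(-1)))*78 = (-1/11 + (5 + 1))*78 = (-1/11 + 6)*78 = (65/11)*78 = 5070/11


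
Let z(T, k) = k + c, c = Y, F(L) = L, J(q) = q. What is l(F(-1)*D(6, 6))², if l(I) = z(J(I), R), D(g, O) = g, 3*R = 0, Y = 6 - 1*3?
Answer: 9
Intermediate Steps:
Y = 3 (Y = 6 - 3 = 3)
R = 0 (R = (⅓)*0 = 0)
c = 3
z(T, k) = 3 + k (z(T, k) = k + 3 = 3 + k)
l(I) = 3 (l(I) = 3 + 0 = 3)
l(F(-1)*D(6, 6))² = 3² = 9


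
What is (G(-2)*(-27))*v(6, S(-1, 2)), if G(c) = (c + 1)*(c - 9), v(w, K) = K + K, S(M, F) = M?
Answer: 594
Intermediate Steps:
v(w, K) = 2*K
G(c) = (1 + c)*(-9 + c)
(G(-2)*(-27))*v(6, S(-1, 2)) = ((-9 + (-2)² - 8*(-2))*(-27))*(2*(-1)) = ((-9 + 4 + 16)*(-27))*(-2) = (11*(-27))*(-2) = -297*(-2) = 594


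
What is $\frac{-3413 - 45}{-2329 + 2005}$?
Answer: $\frac{1729}{162} \approx 10.673$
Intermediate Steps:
$\frac{-3413 - 45}{-2329 + 2005} = - \frac{3458}{-324} = \left(-3458\right) \left(- \frac{1}{324}\right) = \frac{1729}{162}$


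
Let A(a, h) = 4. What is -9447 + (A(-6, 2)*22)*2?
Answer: -9271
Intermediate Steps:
-9447 + (A(-6, 2)*22)*2 = -9447 + (4*22)*2 = -9447 + 88*2 = -9447 + 176 = -9271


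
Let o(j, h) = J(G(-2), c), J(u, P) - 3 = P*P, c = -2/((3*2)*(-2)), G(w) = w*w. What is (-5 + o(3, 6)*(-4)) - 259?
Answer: -2485/9 ≈ -276.11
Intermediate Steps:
G(w) = w**2
c = 1/6 (c = -2/(6*(-2)) = -2/(-12) = -2*(-1/12) = 1/6 ≈ 0.16667)
J(u, P) = 3 + P**2 (J(u, P) = 3 + P*P = 3 + P**2)
o(j, h) = 109/36 (o(j, h) = 3 + (1/6)**2 = 3 + 1/36 = 109/36)
(-5 + o(3, 6)*(-4)) - 259 = (-5 + (109/36)*(-4)) - 259 = (-5 - 109/9) - 259 = -154/9 - 259 = -2485/9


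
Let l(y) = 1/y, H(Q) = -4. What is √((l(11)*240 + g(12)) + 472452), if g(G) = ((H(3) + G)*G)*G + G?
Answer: 4*√3581886/11 ≈ 688.21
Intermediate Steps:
l(y) = 1/y
g(G) = G + G²*(-4 + G) (g(G) = ((-4 + G)*G)*G + G = (G*(-4 + G))*G + G = G²*(-4 + G) + G = G + G²*(-4 + G))
√((l(11)*240 + g(12)) + 472452) = √((240/11 + 12*(1 + 12² - 4*12)) + 472452) = √(((1/11)*240 + 12*(1 + 144 - 48)) + 472452) = √((240/11 + 12*97) + 472452) = √((240/11 + 1164) + 472452) = √(13044/11 + 472452) = √(5210016/11) = 4*√3581886/11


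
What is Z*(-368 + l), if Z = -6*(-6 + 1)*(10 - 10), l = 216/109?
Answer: 0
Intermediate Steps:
l = 216/109 (l = 216*(1/109) = 216/109 ≈ 1.9817)
Z = 0 (Z = -(-30)*0 = -6*0 = 0)
Z*(-368 + l) = 0*(-368 + 216/109) = 0*(-39896/109) = 0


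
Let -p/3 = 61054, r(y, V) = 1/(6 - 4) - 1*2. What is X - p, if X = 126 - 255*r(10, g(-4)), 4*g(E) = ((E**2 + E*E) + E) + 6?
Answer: 367341/2 ≈ 1.8367e+5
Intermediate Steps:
g(E) = 3/2 + E**2/2 + E/4 (g(E) = (((E**2 + E*E) + E) + 6)/4 = (((E**2 + E**2) + E) + 6)/4 = ((2*E**2 + E) + 6)/4 = ((E + 2*E**2) + 6)/4 = (6 + E + 2*E**2)/4 = 3/2 + E**2/2 + E/4)
r(y, V) = -3/2 (r(y, V) = 1/2 - 2 = -3/2)
X = 1017/2 (X = 126 - 255*(-3/2) = 126 + 765/2 = 1017/2 ≈ 508.50)
p = -183162 (p = -3*61054 = -183162)
X - p = 1017/2 - 1*(-183162) = 1017/2 + 183162 = 367341/2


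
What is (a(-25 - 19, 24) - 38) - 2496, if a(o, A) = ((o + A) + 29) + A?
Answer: -2501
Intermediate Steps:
a(o, A) = 29 + o + 2*A (a(o, A) = ((A + o) + 29) + A = (29 + A + o) + A = 29 + o + 2*A)
(a(-25 - 19, 24) - 38) - 2496 = ((29 + (-25 - 19) + 2*24) - 38) - 2496 = ((29 - 44 + 48) - 38) - 2496 = (33 - 38) - 2496 = -5 - 2496 = -2501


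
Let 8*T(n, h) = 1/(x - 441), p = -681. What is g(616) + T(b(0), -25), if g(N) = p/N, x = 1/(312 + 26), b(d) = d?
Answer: -101533843/91819112 ≈ -1.1058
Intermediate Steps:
x = 1/338 ≈ 0.0029586
T(n, h) = -169/596228 (T(n, h) = 1/(8*(1/338 - 441)) = 1/(8*(-149057/338)) = (⅛)*(-338/149057) = -169/596228)
g(N) = -681/N
g(616) + T(b(0), -25) = -681/616 - 169/596228 = -101533843/91819112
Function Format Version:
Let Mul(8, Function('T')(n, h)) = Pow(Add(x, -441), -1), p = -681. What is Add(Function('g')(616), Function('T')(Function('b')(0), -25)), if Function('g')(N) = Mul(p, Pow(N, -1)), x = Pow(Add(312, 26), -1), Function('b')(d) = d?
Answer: Rational(-101533843, 91819112) ≈ -1.1058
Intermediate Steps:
x = Rational(1, 338) (x = Pow(338, -1) = Rational(1, 338) ≈ 0.0029586)
Function('T')(n, h) = Rational(-169, 596228) (Function('T')(n, h) = Mul(Rational(1, 8), Pow(Add(Rational(1, 338), -441), -1)) = Mul(Rational(1, 8), Pow(Rational(-149057, 338), -1)) = Mul(Rational(1, 8), Rational(-338, 149057)) = Rational(-169, 596228))
Function('g')(N) = Mul(-681, Pow(N, -1))
Add(Function('g')(616), Function('T')(Function('b')(0), -25)) = Add(Mul(-681, Pow(616, -1)), Rational(-169, 596228)) = Add(Mul(-681, Rational(1, 616)), Rational(-169, 596228)) = Add(Rational(-681, 616), Rational(-169, 596228)) = Rational(-101533843, 91819112)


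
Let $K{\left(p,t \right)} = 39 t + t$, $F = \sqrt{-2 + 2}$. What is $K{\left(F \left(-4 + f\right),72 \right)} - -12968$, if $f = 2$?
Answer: $15848$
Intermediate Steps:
$F = 0$ ($F = \sqrt{0} = 0$)
$K{\left(p,t \right)} = 40 t$
$K{\left(F \left(-4 + f\right),72 \right)} - -12968 = 40 \cdot 72 - -12968 = 2880 + 12968 = 15848$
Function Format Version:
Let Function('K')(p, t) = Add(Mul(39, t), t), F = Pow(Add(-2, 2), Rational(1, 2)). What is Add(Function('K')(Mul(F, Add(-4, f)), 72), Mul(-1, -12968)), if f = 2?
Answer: 15848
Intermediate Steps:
F = 0 (F = Pow(0, Rational(1, 2)) = 0)
Function('K')(p, t) = Mul(40, t)
Add(Function('K')(Mul(F, Add(-4, f)), 72), Mul(-1, -12968)) = Add(Mul(40, 72), Mul(-1, -12968)) = Add(2880, 12968) = 15848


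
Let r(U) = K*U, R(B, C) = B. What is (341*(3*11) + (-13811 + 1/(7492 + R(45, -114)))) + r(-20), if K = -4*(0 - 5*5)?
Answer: -34353645/7537 ≈ -4558.0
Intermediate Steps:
K = 100 (K = -4*(0 - 25) = -4*(-25) = 100)
r(U) = 100*U
(341*(3*11) + (-13811 + 1/(7492 + R(45, -114)))) + r(-20) = (341*(3*11) + (-13811 + 1/(7492 + 45))) + 100*(-20) = (341*33 + (-13811 + 1/7537)) - 2000 = (11253 + (-13811 + 1/7537)) - 2000 = (11253 - 104093506/7537) - 2000 = -19279645/7537 - 2000 = -34353645/7537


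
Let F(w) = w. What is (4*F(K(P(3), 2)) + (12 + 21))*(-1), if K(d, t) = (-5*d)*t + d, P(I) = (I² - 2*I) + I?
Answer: 183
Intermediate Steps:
P(I) = I² - I
K(d, t) = d - 5*d*t (K(d, t) = -5*d*t + d = d - 5*d*t)
(4*F(K(P(3), 2)) + (12 + 21))*(-1) = (4*((3*(-1 + 3))*(1 - 5*2)) + (12 + 21))*(-1) = (4*((3*2)*(1 - 10)) + 33)*(-1) = (4*(6*(-9)) + 33)*(-1) = (4*(-54) + 33)*(-1) = (-216 + 33)*(-1) = -183*(-1) = 183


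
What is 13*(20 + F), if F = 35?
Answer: 715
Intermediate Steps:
13*(20 + F) = 13*(20 + 35) = 13*55 = 715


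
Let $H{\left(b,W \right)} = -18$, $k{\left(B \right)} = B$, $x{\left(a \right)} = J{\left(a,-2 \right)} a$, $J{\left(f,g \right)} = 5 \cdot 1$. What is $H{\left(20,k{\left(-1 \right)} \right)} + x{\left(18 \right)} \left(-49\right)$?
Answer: $-4428$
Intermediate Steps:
$J{\left(f,g \right)} = 5$
$x{\left(a \right)} = 5 a$
$H{\left(20,k{\left(-1 \right)} \right)} + x{\left(18 \right)} \left(-49\right) = -18 + 5 \cdot 18 \left(-49\right) = -18 + 90 \left(-49\right) = -18 - 4410 = -4428$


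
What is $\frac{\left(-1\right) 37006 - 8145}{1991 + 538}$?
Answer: $- \frac{45151}{2529} \approx -17.853$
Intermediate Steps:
$\frac{\left(-1\right) 37006 - 8145}{1991 + 538} = \frac{-37006 - 8145}{2529} = \left(-45151\right) \frac{1}{2529} = - \frac{45151}{2529}$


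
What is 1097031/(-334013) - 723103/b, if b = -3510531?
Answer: -3609635531122/1172562990903 ≈ -3.0784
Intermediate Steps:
1097031/(-334013) - 723103/b = 1097031/(-334013) - 723103/(-3510531) = 1097031*(-1/334013) - 723103*(-1/3510531) = -1097031/334013 + 723103/3510531 = -3609635531122/1172562990903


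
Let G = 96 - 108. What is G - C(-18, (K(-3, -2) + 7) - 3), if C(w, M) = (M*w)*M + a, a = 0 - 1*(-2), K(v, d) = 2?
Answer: 634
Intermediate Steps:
a = 2 (a = 0 + 2 = 2)
G = -12
C(w, M) = 2 + w*M² (C(w, M) = (M*w)*M + 2 = w*M² + 2 = 2 + w*M²)
G - C(-18, (K(-3, -2) + 7) - 3) = -12 - (2 - 18*((2 + 7) - 3)²) = -12 - (2 - 18*(9 - 3)²) = -12 - (2 - 18*6²) = -12 - (2 - 18*36) = -12 - (2 - 648) = -12 - 1*(-646) = -12 + 646 = 634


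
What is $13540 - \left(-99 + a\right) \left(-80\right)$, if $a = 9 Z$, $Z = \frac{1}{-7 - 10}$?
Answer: $\frac{94820}{17} \approx 5577.6$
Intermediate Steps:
$Z = - \frac{1}{17}$ ($Z = \frac{1}{-17} = - \frac{1}{17} \approx -0.058824$)
$a = - \frac{9}{17}$ ($a = 9 \left(- \frac{1}{17}\right) = - \frac{9}{17} \approx -0.52941$)
$13540 - \left(-99 + a\right) \left(-80\right) = 13540 - \left(-99 - \frac{9}{17}\right) \left(-80\right) = 13540 - \left(- \frac{1692}{17}\right) \left(-80\right) = 13540 - \frac{135360}{17} = \frac{94820}{17}$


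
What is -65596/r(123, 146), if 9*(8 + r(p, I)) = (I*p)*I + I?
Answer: -295182/1310971 ≈ -0.22516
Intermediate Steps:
r(p, I) = -8 + I/9 + p*I**2/9 (r(p, I) = -8 + ((I*p)*I + I)/9 = -8 + (p*I**2 + I)/9 = -8 + (I + p*I**2)/9 = -8 + (I/9 + p*I**2/9) = -8 + I/9 + p*I**2/9)
-65596/r(123, 146) = -65596/(-8 + (1/9)*146 + (1/9)*123*146**2) = -65596/(-8 + 146/9 + (1/9)*123*21316) = -65596/(-8 + 146/9 + 873956/3) = -65596/2621942/9 = -65596*9/2621942 = -295182/1310971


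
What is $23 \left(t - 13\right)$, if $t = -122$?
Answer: $-3105$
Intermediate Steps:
$23 \left(t - 13\right) = 23 \left(-122 - 13\right) = 23 \left(-135\right) = -3105$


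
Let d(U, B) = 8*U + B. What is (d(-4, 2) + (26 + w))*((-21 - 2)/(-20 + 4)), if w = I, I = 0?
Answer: -23/4 ≈ -5.7500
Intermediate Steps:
w = 0
d(U, B) = B + 8*U
(d(-4, 2) + (26 + w))*((-21 - 2)/(-20 + 4)) = ((2 + 8*(-4)) + (26 + 0))*((-21 - 2)/(-20 + 4)) = ((2 - 32) + 26)*(-23/(-16)) = (-30 + 26)*(-23*(-1/16)) = -4*23/16 = -23/4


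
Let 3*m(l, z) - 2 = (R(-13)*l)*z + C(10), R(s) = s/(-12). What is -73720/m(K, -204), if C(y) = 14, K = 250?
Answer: 110580/27617 ≈ 4.0041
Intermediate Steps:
R(s) = -s/12 (R(s) = s*(-1/12) = -s/12)
m(l, z) = 16/3 + 13*l*z/36 (m(l, z) = ⅔ + (((-1/12*(-13))*l)*z + 14)/3 = ⅔ + ((13*l/12)*z + 14)/3 = ⅔ + (13*l*z/12 + 14)/3 = ⅔ + (14 + 13*l*z/12)/3 = ⅔ + (14/3 + 13*l*z/36) = 16/3 + 13*l*z/36)
-73720/m(K, -204) = -73720/(16/3 + (13/36)*250*(-204)) = -73720/(16/3 - 55250/3) = -73720/(-55234/3) = -73720*(-3/55234) = 110580/27617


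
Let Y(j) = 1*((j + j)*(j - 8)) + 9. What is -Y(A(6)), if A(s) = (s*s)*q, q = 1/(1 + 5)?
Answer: 15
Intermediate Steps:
q = 1/6 ≈ 0.16667
A(s) = s**2/6 (A(s) = (s*s)*(1/6) = s**2*(1/6) = s**2/6)
Y(j) = 9 + 2*j*(-8 + j) (Y(j) = 1*((2*j)*(-8 + j)) + 9 = 1*(2*j*(-8 + j)) + 9 = 2*j*(-8 + j) + 9 = 9 + 2*j*(-8 + j))
-Y(A(6)) = -(9 - 8*6**2/3 + 2*((1/6)*6**2)**2) = -(9 - 8*36/3 + 2*((1/6)*36)**2) = -(9 - 16*6 + 2*6**2) = -(9 - 96 + 2*36) = -(9 - 96 + 72) = -1*(-15) = 15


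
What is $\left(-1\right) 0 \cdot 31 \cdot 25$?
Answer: $0$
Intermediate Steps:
$\left(-1\right) 0 \cdot 31 \cdot 25 = 0 \cdot 31 \cdot 25 = 0 \cdot 25 = 0$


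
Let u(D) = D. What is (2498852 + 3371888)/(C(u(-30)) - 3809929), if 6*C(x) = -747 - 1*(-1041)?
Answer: -293537/190494 ≈ -1.5409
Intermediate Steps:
C(x) = 49 (C(x) = (-747 - 1*(-1041))/6 = (-747 + 1041)/6 = (1/6)*294 = 49)
(2498852 + 3371888)/(C(u(-30)) - 3809929) = (2498852 + 3371888)/(49 - 3809929) = 5870740/(-3809880) = 5870740*(-1/3809880) = -293537/190494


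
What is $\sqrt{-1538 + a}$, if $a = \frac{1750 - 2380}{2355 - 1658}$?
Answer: $\frac{2 i \sqrt{186903338}}{697} \approx 39.229 i$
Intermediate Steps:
$a = - \frac{630}{697} \approx -0.90387$
$\sqrt{-1538 + a} = \sqrt{-1538 - \frac{630}{697}} = \sqrt{- \frac{1072616}{697}} = \frac{2 i \sqrt{186903338}}{697}$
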